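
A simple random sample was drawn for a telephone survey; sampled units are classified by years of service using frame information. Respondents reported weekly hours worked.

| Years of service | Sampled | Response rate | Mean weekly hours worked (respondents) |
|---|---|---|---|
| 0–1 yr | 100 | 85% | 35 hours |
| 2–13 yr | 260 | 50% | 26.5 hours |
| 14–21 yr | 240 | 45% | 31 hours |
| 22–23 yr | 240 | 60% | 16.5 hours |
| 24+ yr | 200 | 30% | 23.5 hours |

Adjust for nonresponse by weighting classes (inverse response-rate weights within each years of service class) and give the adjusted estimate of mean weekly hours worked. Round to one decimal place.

25.5

With weight = n_sampled/n_responded per class, the weighted class total is n_sampled:
  0–1 yr: 100 × 35 = 3500
  2–13 yr: 260 × 26.5 = 6890
  14–21 yr: 240 × 31 = 7440
  22–23 yr: 240 × 16.5 = 3960
  24+ yr: 200 × 23.5 = 4700
Adjusted estimate = 26,490 / 1,040 = 25.4712 → 25.5.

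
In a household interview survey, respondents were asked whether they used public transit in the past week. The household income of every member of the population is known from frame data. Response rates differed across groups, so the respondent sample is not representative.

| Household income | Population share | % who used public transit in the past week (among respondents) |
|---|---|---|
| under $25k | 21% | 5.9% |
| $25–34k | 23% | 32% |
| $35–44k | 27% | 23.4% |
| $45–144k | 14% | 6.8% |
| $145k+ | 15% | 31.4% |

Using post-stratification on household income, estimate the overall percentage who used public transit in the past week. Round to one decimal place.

20.6%

Each cell contributes population-share × respondent value:
  under $25k: 0.21 × 5.9 = 1.239
  $25–34k: 0.23 × 32 = 7.36
  $35–44k: 0.27 × 23.4 = 6.318
  $45–144k: 0.14 × 6.8 = 0.952
  $145k+: 0.15 × 31.4 = 4.71
Post-stratified estimate = 20.579 → 20.6%.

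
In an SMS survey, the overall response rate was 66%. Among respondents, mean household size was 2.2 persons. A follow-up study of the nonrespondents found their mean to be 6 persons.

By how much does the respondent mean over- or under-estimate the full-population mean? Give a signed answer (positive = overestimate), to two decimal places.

-1.29

Nonresponse fraction = 1 − 0.66 = 0.34.
Bias = (nonresponse fraction) × (respondent mean − nonrespondent mean)
     = 0.34 × (2.2 − 6) = 0.34 × -3.8 = -1.292.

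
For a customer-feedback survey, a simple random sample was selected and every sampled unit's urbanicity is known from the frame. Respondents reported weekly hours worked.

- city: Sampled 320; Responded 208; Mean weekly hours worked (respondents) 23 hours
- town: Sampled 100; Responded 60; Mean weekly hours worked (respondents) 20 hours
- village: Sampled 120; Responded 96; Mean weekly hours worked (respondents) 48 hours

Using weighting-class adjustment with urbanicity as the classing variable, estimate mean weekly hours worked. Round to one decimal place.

Class response rates: city 208/320 = 65%, town 60/100 = 60%, village 96/120 = 80%.
Inverse-response-rate weighting restores each class to its sampled count, so class totals weight by n_sampled:
  city: 320 × 23 = 7360
  town: 100 × 20 = 2000
  village: 120 × 48 = 5760
Adjusted estimate = 15,120 / 540 = 28 → 28.0.

28.0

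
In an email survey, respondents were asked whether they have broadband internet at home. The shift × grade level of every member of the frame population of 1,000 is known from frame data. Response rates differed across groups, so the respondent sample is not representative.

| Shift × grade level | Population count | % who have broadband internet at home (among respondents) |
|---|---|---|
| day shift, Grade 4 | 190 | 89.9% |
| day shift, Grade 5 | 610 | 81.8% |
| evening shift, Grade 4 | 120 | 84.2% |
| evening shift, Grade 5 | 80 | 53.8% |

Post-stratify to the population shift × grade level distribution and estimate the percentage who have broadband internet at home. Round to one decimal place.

Each cell contributes population-share × respondent value:
  day shift, Grade 4: (190/1,000) × 89.9 = 17.081
  day shift, Grade 5: (610/1,000) × 81.8 = 49.898
  evening shift, Grade 4: (120/1,000) × 84.2 = 10.104
  evening shift, Grade 5: (80/1,000) × 53.8 = 4.304
Post-stratified estimate = 81.387 → 81.4%.

81.4%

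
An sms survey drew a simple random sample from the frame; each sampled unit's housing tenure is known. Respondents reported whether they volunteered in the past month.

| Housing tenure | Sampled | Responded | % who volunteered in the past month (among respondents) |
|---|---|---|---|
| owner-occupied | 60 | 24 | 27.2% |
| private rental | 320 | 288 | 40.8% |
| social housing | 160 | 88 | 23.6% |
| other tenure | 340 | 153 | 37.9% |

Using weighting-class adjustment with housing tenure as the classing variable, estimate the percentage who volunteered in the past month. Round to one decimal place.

Class response rates: owner-occupied 24/60 = 40%, private rental 288/320 = 90%, social housing 88/160 = 55%, other tenure 153/340 = 45%.
Weighting each respondent by the inverse class response rate inflates each class back to its sampled size, so the class weight is n_sampled:
  owner-occupied: 60 × 27.2 = 1632
  private rental: 320 × 40.8 = 13,056
  social housing: 160 × 23.6 = 3776
  other tenure: 340 × 37.9 = 12,886
Adjusted estimate = 31,350 / 880 = 35.625 → 35.6%.

35.6%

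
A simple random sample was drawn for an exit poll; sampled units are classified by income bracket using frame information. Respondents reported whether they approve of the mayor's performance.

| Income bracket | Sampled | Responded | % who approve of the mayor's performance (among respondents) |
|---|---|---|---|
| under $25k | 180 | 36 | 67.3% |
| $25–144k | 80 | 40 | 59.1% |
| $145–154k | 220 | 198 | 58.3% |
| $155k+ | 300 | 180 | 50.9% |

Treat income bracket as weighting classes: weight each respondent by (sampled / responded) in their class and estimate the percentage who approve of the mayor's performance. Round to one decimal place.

Class response rates: under $25k 36/180 = 20%, $25–144k 40/80 = 50%, $145–154k 198/220 = 90%, $155k+ 180/300 = 60%.
With weight = n_sampled/n_responded per class, the weighted class total is n_sampled:
  under $25k: 180 × 67.3 = 12,114
  $25–144k: 80 × 59.1 = 4728
  $145–154k: 220 × 58.3 = 12,826
  $155k+: 300 × 50.9 = 15,270
Adjusted estimate = 44,938 / 780 = 57.6128 → 57.6%.

57.6%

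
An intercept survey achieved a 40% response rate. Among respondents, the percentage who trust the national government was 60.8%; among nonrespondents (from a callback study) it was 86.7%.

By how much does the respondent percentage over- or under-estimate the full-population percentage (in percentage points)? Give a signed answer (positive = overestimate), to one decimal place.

Nonresponse fraction = 1 − 0.4 = 0.6.
Bias = (nonresponse fraction) × (respondent percentage − nonrespondent percentage)
     = 0.6 × (60.8 − 86.7) = 0.6 × -25.9 = -15.54.

-15.5 percentage points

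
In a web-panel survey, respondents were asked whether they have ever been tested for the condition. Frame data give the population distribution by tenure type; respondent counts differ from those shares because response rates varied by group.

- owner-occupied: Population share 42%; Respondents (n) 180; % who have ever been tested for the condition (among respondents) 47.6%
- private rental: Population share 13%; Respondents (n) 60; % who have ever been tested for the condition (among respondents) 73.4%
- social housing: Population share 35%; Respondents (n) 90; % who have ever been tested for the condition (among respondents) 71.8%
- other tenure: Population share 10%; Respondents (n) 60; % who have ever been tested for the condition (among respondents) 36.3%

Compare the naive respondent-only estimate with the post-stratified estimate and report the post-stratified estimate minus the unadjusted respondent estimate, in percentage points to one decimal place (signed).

Unadjusted (pooled respondent) estimate weights by respondent counts:
  (180/390)×47.6 + (60/390)×73.4 + (90/390)×71.8 + (60/390)×36.3 = 55.4154%
Post-stratifying to population shares instead:
  0.42×47.6 + 0.13×73.4 + 0.35×71.8 + 0.1×36.3 = 58.294%
Difference = 58.294 − 55.4154 = 2.8786 pp.

+2.9 percentage points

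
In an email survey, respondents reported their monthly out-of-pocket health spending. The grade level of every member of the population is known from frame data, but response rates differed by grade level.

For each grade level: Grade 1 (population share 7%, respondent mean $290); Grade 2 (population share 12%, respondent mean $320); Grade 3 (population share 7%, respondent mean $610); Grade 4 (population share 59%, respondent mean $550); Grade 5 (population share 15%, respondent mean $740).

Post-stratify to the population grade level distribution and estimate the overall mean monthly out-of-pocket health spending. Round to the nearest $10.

Post-stratification weights by population share, not respondent share:
  Grade 1: 0.07 × 290 = 20.3
  Grade 2: 0.12 × 320 = 38.4
  Grade 3: 0.07 × 610 = 42.7
  Grade 4: 0.59 × 550 = 324.5
  Grade 5: 0.15 × 740 = 111
Post-stratified estimate = 536.9 → $540.

$540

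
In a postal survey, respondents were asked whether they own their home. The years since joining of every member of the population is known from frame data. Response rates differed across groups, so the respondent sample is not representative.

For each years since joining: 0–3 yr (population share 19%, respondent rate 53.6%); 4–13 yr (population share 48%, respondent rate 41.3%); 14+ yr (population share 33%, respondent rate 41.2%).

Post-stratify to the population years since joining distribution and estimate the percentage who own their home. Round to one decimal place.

43.6%

Reweight to the known years since joining distribution:
  0–3 yr: 0.19 × 53.6 = 10.184
  4–13 yr: 0.48 × 41.3 = 19.824
  14+ yr: 0.33 × 41.2 = 13.596
Post-stratified estimate = 43.604 → 43.6%.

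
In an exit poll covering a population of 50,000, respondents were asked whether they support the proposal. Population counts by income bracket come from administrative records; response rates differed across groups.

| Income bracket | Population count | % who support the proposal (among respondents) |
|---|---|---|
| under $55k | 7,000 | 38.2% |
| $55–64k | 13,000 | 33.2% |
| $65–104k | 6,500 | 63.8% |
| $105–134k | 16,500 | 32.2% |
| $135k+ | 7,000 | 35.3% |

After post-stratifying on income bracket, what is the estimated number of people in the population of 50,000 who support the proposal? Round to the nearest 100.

Each cell contributes its population count × the respondent rate:
  under $55k: 7,000 × 38.2% = 2674
  $55–64k: 13,000 × 33.2% = 4316
  $65–104k: 6,500 × 63.8% = 4147
  $105–134k: 16,500 × 32.2% = 5313
  $135k+: 7,000 × 35.3% = 2471
Estimated total = 18,921 → 18,900.

18,900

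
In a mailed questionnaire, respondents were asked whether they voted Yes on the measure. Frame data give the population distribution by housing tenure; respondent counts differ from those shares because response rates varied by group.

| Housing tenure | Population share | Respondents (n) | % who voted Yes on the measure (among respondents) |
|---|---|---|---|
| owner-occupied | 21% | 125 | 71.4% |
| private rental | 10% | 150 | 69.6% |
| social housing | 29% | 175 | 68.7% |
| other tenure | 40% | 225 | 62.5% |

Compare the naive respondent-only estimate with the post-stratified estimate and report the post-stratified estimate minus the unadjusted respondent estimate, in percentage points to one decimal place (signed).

-0.5 percentage points

Without adjustment, the pooled respondent share is:
  (125/675)×71.4 + (150/675)×69.6 + (175/675)×68.7 + (225/675)×62.5 = 67.3333%
Post-stratified estimate weights by population shares:
  0.21×71.4 + 0.1×69.6 + 0.29×68.7 + 0.4×62.5 = 66.877%
Difference = 66.877 − 67.3333 = -0.4563 pp.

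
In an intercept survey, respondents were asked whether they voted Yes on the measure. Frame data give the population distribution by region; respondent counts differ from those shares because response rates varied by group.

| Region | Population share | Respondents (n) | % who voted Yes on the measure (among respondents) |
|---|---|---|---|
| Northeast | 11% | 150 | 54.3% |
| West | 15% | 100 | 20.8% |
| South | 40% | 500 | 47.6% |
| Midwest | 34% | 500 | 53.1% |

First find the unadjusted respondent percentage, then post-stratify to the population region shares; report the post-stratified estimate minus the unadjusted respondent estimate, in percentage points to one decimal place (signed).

-2.3 percentage points

Without adjustment, the pooled respondent share is:
  (150/1250)×54.3 + (100/1250)×20.8 + (500/1250)×47.6 + (500/1250)×53.1 = 48.46%
Post-stratified estimate weights by population shares:
  0.11×54.3 + 0.15×20.8 + 0.4×47.6 + 0.34×53.1 = 46.187%
Difference = 46.187 − 48.46 = -2.273 pp.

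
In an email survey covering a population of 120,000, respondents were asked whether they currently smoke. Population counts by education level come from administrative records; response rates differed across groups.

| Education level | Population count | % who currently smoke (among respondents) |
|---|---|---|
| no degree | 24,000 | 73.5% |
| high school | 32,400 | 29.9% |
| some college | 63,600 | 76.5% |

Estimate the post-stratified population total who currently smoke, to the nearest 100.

Each cell contributes its population count × the respondent rate:
  no degree: 24,000 × 73.5% = 17,640
  high school: 32,400 × 29.9% = 9687.6
  some college: 63,600 × 76.5% = 48,654
Estimated total = 75981.6 → 76,000.

76,000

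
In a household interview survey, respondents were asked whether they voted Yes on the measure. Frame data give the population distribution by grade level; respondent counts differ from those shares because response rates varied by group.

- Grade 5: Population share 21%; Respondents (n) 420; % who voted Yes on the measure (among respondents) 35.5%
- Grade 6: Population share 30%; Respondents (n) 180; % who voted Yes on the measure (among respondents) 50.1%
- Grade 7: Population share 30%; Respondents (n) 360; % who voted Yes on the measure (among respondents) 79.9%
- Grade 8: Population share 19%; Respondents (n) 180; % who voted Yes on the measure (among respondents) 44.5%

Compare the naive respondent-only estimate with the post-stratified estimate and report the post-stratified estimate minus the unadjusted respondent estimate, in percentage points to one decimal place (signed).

Without adjustment, the pooled respondent share is:
  (420/1140)×35.5 + (180/1140)×50.1 + (360/1140)×79.9 + (180/1140)×44.5 = 53.2474%
Reweighting by population grade level shares:
  0.21×35.5 + 0.3×50.1 + 0.3×79.9 + 0.19×44.5 = 54.91%
Difference = 54.91 − 53.2474 = 1.6626 pp.

+1.7 percentage points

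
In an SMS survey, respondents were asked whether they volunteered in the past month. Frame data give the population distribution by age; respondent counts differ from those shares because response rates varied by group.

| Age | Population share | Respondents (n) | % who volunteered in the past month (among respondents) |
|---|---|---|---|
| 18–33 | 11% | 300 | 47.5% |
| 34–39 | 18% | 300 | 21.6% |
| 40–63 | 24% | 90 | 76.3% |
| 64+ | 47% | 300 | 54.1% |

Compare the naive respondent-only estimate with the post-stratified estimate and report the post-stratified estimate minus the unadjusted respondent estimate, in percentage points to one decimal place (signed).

+8.6 percentage points

Unadjusted (pooled respondent) estimate weights by respondent counts:
  (300/990)×47.5 + (300/990)×21.6 + (90/990)×76.3 + (300/990)×54.1 = 44.2697%
Post-stratifying to population shares instead:
  0.11×47.5 + 0.18×21.6 + 0.24×76.3 + 0.47×54.1 = 52.852%
Difference = 52.852 − 44.2697 = 8.5823 pp.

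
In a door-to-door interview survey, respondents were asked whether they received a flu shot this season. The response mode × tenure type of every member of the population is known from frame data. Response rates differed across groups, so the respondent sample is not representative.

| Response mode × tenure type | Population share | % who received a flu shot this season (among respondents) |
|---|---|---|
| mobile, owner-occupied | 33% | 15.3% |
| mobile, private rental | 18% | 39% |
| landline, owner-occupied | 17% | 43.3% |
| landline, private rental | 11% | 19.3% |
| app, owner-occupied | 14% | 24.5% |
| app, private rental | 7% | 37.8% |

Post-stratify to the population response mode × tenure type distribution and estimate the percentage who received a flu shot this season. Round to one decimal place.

Reweight to the known response mode × tenure type distribution:
  mobile, owner-occupied: 0.33 × 15.3 = 5.049
  mobile, private rental: 0.18 × 39 = 7.02
  landline, owner-occupied: 0.17 × 43.3 = 7.361
  landline, private rental: 0.11 × 19.3 = 2.123
  app, owner-occupied: 0.14 × 24.5 = 3.43
  app, private rental: 0.07 × 37.8 = 2.646
Post-stratified estimate = 27.629 → 27.6%.

27.6%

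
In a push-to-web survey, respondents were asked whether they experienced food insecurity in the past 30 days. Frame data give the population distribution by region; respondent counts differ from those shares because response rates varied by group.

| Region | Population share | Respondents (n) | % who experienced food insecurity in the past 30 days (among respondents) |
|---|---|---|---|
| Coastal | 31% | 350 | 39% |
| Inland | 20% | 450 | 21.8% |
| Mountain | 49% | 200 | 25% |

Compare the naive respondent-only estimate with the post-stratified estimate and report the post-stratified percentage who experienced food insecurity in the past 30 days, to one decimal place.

Unadjusted (pooled respondent) estimate weights by respondent counts:
  (350/1000)×39 + (450/1000)×21.8 + (200/1000)×25 = 28.46%
Reweighting by population region shares:
  0.31×39 + 0.2×21.8 + 0.49×25 = 28.7%

28.7%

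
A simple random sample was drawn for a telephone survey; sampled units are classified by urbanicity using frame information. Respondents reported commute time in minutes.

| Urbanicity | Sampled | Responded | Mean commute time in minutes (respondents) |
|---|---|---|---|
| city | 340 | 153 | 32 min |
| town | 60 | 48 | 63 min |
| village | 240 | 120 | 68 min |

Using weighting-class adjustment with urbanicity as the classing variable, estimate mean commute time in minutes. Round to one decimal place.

48.4

Class response rates: city 153/340 = 45%, town 48/60 = 80%, village 120/240 = 50%.
Each respondent's weight = sampled/responded in their class; summing within a class gives n_sampled, so:
  city: 340 × 32 = 10,880
  town: 60 × 63 = 3780
  village: 240 × 68 = 16,320
Adjusted estimate = 30,980 / 640 = 48.4062 → 48.4.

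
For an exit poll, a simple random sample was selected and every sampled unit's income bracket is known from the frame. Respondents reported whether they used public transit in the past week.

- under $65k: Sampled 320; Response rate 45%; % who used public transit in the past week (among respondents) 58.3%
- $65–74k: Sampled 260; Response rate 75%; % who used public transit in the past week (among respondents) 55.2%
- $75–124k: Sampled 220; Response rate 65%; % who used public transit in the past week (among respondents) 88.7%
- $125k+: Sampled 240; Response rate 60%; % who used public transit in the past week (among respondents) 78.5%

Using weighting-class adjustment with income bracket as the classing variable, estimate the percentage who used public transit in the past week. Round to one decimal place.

Inverse-response-rate weighting restores each class to its sampled count, so class totals weight by n_sampled:
  under $65k: 320 × 58.3 = 18,656
  $65–74k: 260 × 55.2 = 14,352
  $75–124k: 220 × 88.7 = 19,514
  $125k+: 240 × 78.5 = 18,840
Adjusted estimate = 71,362 / 1,040 = 68.6173 → 68.6%.

68.6%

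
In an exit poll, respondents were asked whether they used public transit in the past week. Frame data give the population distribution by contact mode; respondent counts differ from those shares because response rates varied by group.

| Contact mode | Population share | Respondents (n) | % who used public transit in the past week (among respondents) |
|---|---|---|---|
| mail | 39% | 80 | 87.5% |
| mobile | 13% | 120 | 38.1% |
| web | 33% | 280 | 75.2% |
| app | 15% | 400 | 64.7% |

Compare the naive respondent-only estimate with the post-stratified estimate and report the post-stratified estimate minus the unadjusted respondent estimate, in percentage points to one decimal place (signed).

Without adjustment, the pooled respondent share is:
  (80/880)×87.5 + (120/880)×38.1 + (280/880)×75.2 + (400/880)×64.7 = 66.4864%
Post-stratified estimate weights by population shares:
  0.39×87.5 + 0.13×38.1 + 0.33×75.2 + 0.15×64.7 = 73.599%
Difference = 73.599 − 66.4864 = 7.1126 pp.

+7.1 percentage points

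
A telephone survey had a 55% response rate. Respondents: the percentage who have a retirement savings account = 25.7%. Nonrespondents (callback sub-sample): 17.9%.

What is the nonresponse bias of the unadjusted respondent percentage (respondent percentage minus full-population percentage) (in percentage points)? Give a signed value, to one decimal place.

+3.5 percentage points

Nonresponse fraction = 1 − 0.55 = 0.45.
Bias = (nonresponse fraction) × (respondent percentage − nonrespondent percentage)
     = 0.45 × (25.7 − 17.9) = 0.45 × 7.8 = 3.51.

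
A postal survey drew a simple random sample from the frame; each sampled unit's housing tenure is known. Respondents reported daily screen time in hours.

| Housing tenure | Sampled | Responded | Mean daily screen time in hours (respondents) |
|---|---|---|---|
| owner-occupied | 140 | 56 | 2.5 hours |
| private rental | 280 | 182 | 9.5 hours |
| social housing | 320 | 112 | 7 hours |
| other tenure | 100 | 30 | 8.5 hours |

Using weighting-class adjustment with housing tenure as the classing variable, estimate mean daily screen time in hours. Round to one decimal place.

Response rates by class: owner-occupied 56/140 = 40%, private rental 182/280 = 65%, social housing 112/320 = 35%, other tenure 30/100 = 30%.
Weighting each respondent by the inverse class response rate inflates each class back to its sampled size, so the class weight is n_sampled:
  owner-occupied: 140 × 2.5 = 350
  private rental: 280 × 9.5 = 2660
  social housing: 320 × 7 = 2240
  other tenure: 100 × 8.5 = 850
Adjusted estimate = 6100 / 840 = 7.2619 → 7.3.

7.3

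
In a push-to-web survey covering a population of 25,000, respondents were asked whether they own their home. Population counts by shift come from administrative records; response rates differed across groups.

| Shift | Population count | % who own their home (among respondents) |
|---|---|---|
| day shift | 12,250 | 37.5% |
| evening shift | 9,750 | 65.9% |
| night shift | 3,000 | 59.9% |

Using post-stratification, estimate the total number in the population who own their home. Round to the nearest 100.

12,800

Estimated count per cell = population count × respondent percentage:
  day shift: 12,250 × 37.5% = 4593.75
  evening shift: 9,750 × 65.9% = 6425.25
  night shift: 3,000 × 59.9% = 1797
Estimated total = 12,816 → 12,800.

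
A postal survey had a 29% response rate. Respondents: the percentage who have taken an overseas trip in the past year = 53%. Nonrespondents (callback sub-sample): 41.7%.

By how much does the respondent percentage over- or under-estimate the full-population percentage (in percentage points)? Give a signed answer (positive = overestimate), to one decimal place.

+8.0 percentage points

Nonresponse fraction = 1 − 0.29 = 0.71.
Bias = (nonresponse fraction) × (respondent percentage − nonrespondent percentage)
     = 0.71 × (53 − 41.7) = 0.71 × 11.3 = 8.023.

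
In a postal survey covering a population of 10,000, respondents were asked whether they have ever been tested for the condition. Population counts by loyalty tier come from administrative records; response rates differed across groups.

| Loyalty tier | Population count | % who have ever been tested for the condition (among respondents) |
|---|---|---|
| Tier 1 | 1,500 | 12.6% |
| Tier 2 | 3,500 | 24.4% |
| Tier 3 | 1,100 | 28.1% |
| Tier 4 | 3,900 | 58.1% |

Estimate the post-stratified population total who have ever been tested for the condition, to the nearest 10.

3,620

Apply each group's respondent rate to its population count:
  Tier 1: 1,500 × 12.6% = 189
  Tier 2: 3,500 × 24.4% = 854
  Tier 3: 1,100 × 28.1% = 309.1
  Tier 4: 3,900 × 58.1% = 2265.9
Estimated total = 3618 → 3,620.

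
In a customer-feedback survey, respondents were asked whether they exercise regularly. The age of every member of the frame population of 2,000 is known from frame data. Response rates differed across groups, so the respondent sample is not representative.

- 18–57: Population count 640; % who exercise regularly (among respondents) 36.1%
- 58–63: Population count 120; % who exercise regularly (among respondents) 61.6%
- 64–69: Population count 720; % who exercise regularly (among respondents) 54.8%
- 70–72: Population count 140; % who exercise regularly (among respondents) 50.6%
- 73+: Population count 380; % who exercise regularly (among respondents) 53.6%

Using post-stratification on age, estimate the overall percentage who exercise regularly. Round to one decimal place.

Each cell contributes population-share × respondent value:
  18–57: (640/2,000) × 36.1 = 11.552
  58–63: (120/2,000) × 61.6 = 3.696
  64–69: (720/2,000) × 54.8 = 19.728
  70–72: (140/2,000) × 50.6 = 3.542
  73+: (380/2,000) × 53.6 = 10.184
Post-stratified estimate = 48.702 → 48.7%.

48.7%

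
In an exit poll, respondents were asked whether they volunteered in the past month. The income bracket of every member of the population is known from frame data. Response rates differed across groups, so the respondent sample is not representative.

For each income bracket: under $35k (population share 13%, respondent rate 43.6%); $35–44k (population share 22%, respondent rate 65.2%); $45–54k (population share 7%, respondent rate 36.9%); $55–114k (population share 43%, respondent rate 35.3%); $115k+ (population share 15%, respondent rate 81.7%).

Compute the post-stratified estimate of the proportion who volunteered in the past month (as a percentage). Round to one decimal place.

50.0%

Reweight to the known income bracket distribution:
  under $35k: 0.13 × 43.6 = 5.668
  $35–44k: 0.22 × 65.2 = 14.344
  $45–54k: 0.07 × 36.9 = 2.583
  $55–114k: 0.43 × 35.3 = 15.179
  $115k+: 0.15 × 81.7 = 12.255
Post-stratified estimate = 50.029 → 50.0%.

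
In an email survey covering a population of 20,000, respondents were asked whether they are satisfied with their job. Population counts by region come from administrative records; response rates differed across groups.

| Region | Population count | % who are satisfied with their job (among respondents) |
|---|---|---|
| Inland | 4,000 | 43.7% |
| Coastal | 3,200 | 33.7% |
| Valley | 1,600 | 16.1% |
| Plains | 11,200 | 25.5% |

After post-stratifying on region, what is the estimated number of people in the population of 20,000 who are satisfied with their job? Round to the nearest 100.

Estimated count per cell = population count × respondent percentage:
  Inland: 4,000 × 43.7% = 1748
  Coastal: 3,200 × 33.7% = 1078.4
  Valley: 1,600 × 16.1% = 257.6
  Plains: 11,200 × 25.5% = 2856
Estimated total = 5940 → 5,900.

5,900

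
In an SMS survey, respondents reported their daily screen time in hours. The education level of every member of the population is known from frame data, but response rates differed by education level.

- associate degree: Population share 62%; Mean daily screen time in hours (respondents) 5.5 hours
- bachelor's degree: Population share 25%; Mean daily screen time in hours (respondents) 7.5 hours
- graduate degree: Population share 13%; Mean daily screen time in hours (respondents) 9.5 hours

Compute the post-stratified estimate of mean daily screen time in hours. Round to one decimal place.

Each cell contributes population-share × respondent value:
  associate degree: 0.62 × 5.5 = 3.41
  bachelor's degree: 0.25 × 7.5 = 1.875
  graduate degree: 0.13 × 9.5 = 1.235
Post-stratified estimate = 6.52 → 6.5.

6.5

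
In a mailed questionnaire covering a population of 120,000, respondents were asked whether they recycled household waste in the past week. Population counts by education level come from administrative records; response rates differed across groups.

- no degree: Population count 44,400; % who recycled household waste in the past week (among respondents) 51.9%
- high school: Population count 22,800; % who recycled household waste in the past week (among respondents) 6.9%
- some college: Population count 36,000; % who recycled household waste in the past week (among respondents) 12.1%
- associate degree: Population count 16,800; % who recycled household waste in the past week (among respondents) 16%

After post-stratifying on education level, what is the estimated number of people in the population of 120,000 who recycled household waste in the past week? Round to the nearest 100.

Apply each group's respondent rate to its population count:
  no degree: 44,400 × 51.9% = 23043.6
  high school: 22,800 × 6.9% = 1573.2
  some college: 36,000 × 12.1% = 4356
  associate degree: 16,800 × 16% = 2688
Estimated total = 31660.8 → 31,700.

31,700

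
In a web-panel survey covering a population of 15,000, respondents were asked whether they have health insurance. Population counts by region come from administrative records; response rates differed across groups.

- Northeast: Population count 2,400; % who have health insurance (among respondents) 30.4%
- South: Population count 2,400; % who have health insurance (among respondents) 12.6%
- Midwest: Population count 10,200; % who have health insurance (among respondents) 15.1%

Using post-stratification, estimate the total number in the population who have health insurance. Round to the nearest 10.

2,570

Estimated count per cell = population count × respondent percentage:
  Northeast: 2,400 × 30.4% = 729.6
  South: 2,400 × 12.6% = 302.4
  Midwest: 10,200 × 15.1% = 1540.2
Estimated total = 2572.2 → 2,570.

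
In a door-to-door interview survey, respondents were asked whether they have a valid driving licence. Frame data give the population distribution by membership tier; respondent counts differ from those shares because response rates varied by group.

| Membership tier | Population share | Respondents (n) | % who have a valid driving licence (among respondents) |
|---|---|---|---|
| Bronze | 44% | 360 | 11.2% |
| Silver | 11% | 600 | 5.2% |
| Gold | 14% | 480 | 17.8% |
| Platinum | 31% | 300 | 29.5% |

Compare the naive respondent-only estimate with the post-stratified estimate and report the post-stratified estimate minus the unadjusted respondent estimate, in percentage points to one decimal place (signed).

+3.0 percentage points

Without adjustment, the pooled respondent share is:
  (360/1740)×11.2 + (600/1740)×5.2 + (480/1740)×17.8 + (300/1740)×29.5 = 14.1069%
Post-stratifying to population shares instead:
  0.44×11.2 + 0.11×5.2 + 0.14×17.8 + 0.31×29.5 = 17.137%
Difference = 17.137 − 14.1069 = 3.0301 pp.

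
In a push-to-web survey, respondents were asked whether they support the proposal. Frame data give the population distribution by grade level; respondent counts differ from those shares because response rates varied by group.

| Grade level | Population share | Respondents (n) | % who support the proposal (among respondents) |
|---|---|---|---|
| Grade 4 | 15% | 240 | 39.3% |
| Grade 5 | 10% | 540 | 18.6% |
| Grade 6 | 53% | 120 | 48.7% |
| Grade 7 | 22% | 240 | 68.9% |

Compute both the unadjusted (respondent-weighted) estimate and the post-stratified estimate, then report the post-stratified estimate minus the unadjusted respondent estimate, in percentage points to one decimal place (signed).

Naive respondent-only estimate (weights = respondent counts):
  (240/1140)×39.3 + (540/1140)×18.6 + (120/1140)×48.7 + (240/1140)×68.9 = 36.7158%
Post-stratified estimate weights by population shares:
  0.15×39.3 + 0.1×18.6 + 0.53×48.7 + 0.22×68.9 = 48.724%
Difference = 48.724 − 36.7158 = 12.0082 pp.

+12.0 percentage points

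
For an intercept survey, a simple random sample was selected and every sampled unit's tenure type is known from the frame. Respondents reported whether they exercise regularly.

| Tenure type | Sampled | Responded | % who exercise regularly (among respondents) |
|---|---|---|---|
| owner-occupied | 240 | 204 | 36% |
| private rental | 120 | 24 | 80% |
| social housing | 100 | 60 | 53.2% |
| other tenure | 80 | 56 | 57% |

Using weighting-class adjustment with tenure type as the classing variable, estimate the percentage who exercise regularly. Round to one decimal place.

52.1%

Response rates by class: owner-occupied 204/240 = 85%, private rental 24/120 = 20%, social housing 60/100 = 60%, other tenure 56/80 = 70%.
With weight = n_sampled/n_responded per class, the weighted class total is n_sampled:
  owner-occupied: 240 × 36 = 8640
  private rental: 120 × 80 = 9600
  social housing: 100 × 53.2 = 5320
  other tenure: 80 × 57 = 4560
Adjusted estimate = 28,120 / 540 = 52.0741 → 52.1%.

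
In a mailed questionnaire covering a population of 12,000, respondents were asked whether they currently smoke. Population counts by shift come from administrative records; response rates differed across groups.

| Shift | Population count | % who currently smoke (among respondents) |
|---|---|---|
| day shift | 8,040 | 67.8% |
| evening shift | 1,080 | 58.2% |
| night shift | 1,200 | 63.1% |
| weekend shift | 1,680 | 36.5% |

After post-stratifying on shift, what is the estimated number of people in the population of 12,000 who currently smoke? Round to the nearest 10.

7,450

Apply each group's respondent rate to its population count:
  day shift: 8,040 × 67.8% = 5451.12
  evening shift: 1,080 × 58.2% = 628.56
  night shift: 1,200 × 63.1% = 757.2
  weekend shift: 1,680 × 36.5% = 613.2
Estimated total = 7450.08 → 7,450.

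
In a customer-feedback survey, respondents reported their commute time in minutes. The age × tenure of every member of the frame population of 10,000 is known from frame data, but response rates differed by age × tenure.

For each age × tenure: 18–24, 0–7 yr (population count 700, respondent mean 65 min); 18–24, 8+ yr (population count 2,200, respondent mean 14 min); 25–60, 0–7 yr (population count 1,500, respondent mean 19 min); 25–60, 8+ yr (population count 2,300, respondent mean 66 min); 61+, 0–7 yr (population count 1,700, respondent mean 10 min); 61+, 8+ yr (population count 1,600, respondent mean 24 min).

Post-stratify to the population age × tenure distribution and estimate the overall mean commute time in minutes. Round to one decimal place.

31.2

Weight each group's respondent value by its population share:
  18–24, 0–7 yr: (700/10,000) × 65 = 4.55
  18–24, 8+ yr: (2,200/10,000) × 14 = 3.08
  25–60, 0–7 yr: (1,500/10,000) × 19 = 2.85
  25–60, 8+ yr: (2,300/10,000) × 66 = 15.18
  61+, 0–7 yr: (1,700/10,000) × 10 = 1.7
  61+, 8+ yr: (1,600/10,000) × 24 = 3.84
Post-stratified estimate = 31.2 → 31.2.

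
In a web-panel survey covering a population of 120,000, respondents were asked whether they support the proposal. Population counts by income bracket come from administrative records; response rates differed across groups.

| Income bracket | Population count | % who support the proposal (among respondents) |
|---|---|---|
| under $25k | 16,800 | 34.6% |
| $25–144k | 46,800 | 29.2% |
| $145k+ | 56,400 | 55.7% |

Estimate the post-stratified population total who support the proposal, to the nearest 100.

Each cell contributes its population count × the respondent rate:
  under $25k: 16,800 × 34.6% = 5812.8
  $25–144k: 46,800 × 29.2% = 13665.6
  $145k+: 56,400 × 55.7% = 31414.8
Estimated total = 50893.2 → 50,900.

50,900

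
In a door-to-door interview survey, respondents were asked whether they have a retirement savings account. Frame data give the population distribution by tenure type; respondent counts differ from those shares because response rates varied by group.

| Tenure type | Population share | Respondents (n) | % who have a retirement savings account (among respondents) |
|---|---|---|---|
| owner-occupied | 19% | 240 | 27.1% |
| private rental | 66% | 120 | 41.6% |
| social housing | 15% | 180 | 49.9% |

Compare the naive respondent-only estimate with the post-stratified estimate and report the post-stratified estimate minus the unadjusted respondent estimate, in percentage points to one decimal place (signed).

+2.2 percentage points

Without adjustment, the pooled respondent share is:
  (240/540)×27.1 + (120/540)×41.6 + (180/540)×49.9 = 37.9222%
Post-stratifying to population shares instead:
  0.19×27.1 + 0.66×41.6 + 0.15×49.9 = 40.09%
Difference = 40.09 − 37.9222 = 2.1678 pp.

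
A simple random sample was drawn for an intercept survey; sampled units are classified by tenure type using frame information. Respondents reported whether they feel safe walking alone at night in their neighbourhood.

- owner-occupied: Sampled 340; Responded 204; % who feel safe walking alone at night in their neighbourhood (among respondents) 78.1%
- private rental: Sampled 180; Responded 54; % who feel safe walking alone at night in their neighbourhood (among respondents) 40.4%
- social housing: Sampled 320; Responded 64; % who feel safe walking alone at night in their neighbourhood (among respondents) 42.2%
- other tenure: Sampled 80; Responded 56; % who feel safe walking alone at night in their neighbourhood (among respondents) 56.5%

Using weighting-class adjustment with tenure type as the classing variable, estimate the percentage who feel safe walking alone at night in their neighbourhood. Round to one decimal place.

56.4%

Response rates by class: owner-occupied 204/340 = 60%, private rental 54/180 = 30%, social housing 64/320 = 20%, other tenure 56/80 = 70%.
Each respondent's weight = sampled/responded in their class; summing within a class gives n_sampled, so:
  owner-occupied: 340 × 78.1 = 26554
  private rental: 180 × 40.4 = 7272
  social housing: 320 × 42.2 = 13,504
  other tenure: 80 × 56.5 = 4520
Adjusted estimate = 51,850 / 920 = 56.3587 → 56.4%.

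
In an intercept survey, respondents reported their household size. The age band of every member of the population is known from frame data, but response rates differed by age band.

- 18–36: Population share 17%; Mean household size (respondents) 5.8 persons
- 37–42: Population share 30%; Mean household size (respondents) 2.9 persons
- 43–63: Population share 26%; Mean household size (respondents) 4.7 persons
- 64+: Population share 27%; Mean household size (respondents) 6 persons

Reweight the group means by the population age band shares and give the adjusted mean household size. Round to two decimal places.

Each cell contributes population-share × respondent value:
  18–36: 0.17 × 5.8 = 0.986
  37–42: 0.3 × 2.9 = 0.87
  43–63: 0.26 × 4.7 = 1.222
  64+: 0.27 × 6 = 1.62
Post-stratified estimate = 4.698 → 4.70.

4.70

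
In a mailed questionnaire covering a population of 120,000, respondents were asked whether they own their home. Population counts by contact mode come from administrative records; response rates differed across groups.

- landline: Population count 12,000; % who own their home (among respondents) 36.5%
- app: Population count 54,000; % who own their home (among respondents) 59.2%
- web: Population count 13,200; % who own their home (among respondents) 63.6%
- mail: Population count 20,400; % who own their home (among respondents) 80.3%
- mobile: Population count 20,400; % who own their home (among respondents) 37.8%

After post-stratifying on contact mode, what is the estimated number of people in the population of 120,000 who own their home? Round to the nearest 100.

68,800

Apply each group's respondent rate to its population count:
  landline: 12,000 × 36.5% = 4380
  app: 54,000 × 59.2% = 31,968
  web: 13,200 × 63.6% = 8395.2
  mail: 20,400 × 80.3% = 16381.2
  mobile: 20,400 × 37.8% = 7711.2
Estimated total = 68835.6 → 68,800.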